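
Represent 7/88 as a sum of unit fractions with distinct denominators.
1/13 + 1/382 + 1/218504

Greedy algorithm:
7/88: ceiling(88/7) = 13, use 1/13
3/1144: ceiling(1144/3) = 382, use 1/382
1/218504: ceiling(218504/1) = 218504, use 1/218504
Result: 7/88 = 1/13 + 1/382 + 1/218504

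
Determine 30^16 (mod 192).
0

Repeated squaring. Binary of 16 = 10000.
30^1 ≡ 30 (mod 192); 30^2 ≡ 132 (mod 192); 30^4 ≡ 144 (mod 192); 30^8 ≡ 0 (mod 192); 30^16 ≡ 0 (mod 192)
30^16 = 30^16 ≡ 0 (mod 192)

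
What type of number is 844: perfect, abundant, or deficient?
deficient

Proper divisors of 844: sum = 1 + 2 + 4 + 211 + 422 = 640
Since 640 < 844, 844 is deficient.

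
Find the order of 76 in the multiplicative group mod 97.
96

97 is prime, so ord(76) divides φ(97) = 96.
Divisors of 96: 1, 2, 3, 4, 6, 8, 12, 16, 24, 32, 48, 96.
Repeated squaring: 76^1 ≡ 76, 76^2 ≡ 53, 76^4 ≡ 93, 76^8 ≡ 16, 76^16 ≡ 62, 76^32 ≡ 61, 76^64 ≡ 35 (mod 97).
Test 76^d mod 97 for each divisor d in increasing order:
76^1 ≡ 76
76^2 ≡ 53
76^3 = 76^2·76^1 ≡ 51
76^4 ≡ 93
76^6 = 76^4·76^2 ≡ 79
76^8 ≡ 16
76^12 = 76^8·76^4 ≡ 33
76^16 ≡ 62
76^24 = 76^16·76^8 ≡ 22
76^32 ≡ 61
76^48 = 76^32·76^16 ≡ 96
76^96 = 76^64·76^32 ≡ 1  ← first divisor giving 1
The order is 96.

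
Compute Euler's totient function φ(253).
220

253 = 11 × 23
φ(n) = n × ∏(1 - 1/p) for each prime p dividing n
φ(253) = 253 × (1 - 1/11) × (1 - 1/23) = 220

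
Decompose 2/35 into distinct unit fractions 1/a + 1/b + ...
1/18 + 1/630

Greedy algorithm:
2/35: ceiling(35/2) = 18, use 1/18
1/630: ceiling(630/1) = 630, use 1/630
Result: 2/35 = 1/18 + 1/630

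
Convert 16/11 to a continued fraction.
[1; 2, 5]

Euclidean algorithm steps:
16 = 1 × 11 + 5
11 = 2 × 5 + 1
5 = 5 × 1 + 0
Continued fraction: [1; 2, 5]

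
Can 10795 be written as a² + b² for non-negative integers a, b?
Not possible

Factorization: 10795 = 5 × 17 × 127
By Fermat: n is sum of two squares iff every prime p ≡ 3 (mod 4) appears to even power.
Prime(s) ≡ 3 (mod 4) with odd exponent: [(127, 1)]
Therefore 10795 cannot be expressed as a² + b².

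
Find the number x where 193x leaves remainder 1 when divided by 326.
125

gcd(193, 326) = 1, so the inverse exists.
Extended Euclidean algorithm on (326, 193):
326 = 1 × 193 + 133  ⟹  133 = (1)·326 + (-1)·193
193 = 1 × 133 + 60  ⟹  60 = (-1)·326 + (2)·193
133 = 2 × 60 + 13  ⟹  13 = (3)·326 + (-5)·193
60 = 4 × 13 + 8  ⟹  8 = (-13)·326 + (22)·193
13 = 1 × 8 + 5  ⟹  5 = (16)·326 + (-27)·193
8 = 1 × 5 + 3  ⟹  3 = (-29)·326 + (49)·193
5 = 1 × 3 + 2  ⟹  2 = (45)·326 + (-76)·193
3 = 1 × 2 + 1  ⟹  1 = (-74)·326 + (125)·193
So (125)·193 ≡ 1 (mod 326), i.e. 193^(-1) ≡ 125 (mod 326).
Check: 193 × 125 = 24125 ≡ 1 (mod 326)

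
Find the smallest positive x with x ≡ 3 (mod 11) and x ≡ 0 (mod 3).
3

Using Chinese Remainder Theorem:
M = 11 × 3 = 33
M1 = 3, M2 = 11
y1 = 3^(-1) mod 11 = 4
y2 = 11^(-1) mod 3 = 2
x = (3×3×4 + 0×11×2) mod 33 = 3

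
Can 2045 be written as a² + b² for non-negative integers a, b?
14² + 43² (a=14, b=43)

Factorization: 2045 = 5 × 409
By Fermat: n is sum of two squares iff every prime p ≡ 3 (mod 4) appears to even power.
All primes ≡ 3 (mod 4) appear to even power.
Search a = 0, 1, 2, … for 2045 - a² a perfect square: first hit at a = 14: 2045 - 196 = 1849 = 43².
2045 = 14² + 43² = 196 + 1849 ✓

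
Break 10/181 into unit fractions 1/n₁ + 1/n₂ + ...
1/19 + 1/383 + 1/164643 + 1/30979626728 + 1/1343632181057717153650 + 1/4513368594934795027706292595632586553652600

Greedy algorithm:
10/181: ceiling(181/10) = 19, use 1/19
9/3439: ceiling(3439/9) = 383, use 1/383
8/1317137: ceiling(1317137/8) = 164643, use 1/164643
7/216857387091: ceiling(216857387091/7) = 30979626728, use 1/30979626728
5/6718160905288585768248: ceiling(6718160905288585768248/5) = 1343632181057717153650, use 1/1343632181057717153650
1/4513368594934795027706292595632586553652600: ceiling(4513368594934795027706292595632586553652600/1) = 4513368594934795027706292595632586553652600, use 1/4513368594934795027706292595632586553652600
Result: 10/181 = 1/19 + 1/383 + 1/164643 + 1/30979626728 + 1/1343632181057717153650 + 1/4513368594934795027706292595632586553652600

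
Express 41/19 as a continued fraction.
[2; 6, 3]

Euclidean algorithm steps:
41 = 2 × 19 + 3
19 = 6 × 3 + 1
3 = 3 × 1 + 0
Continued fraction: [2; 6, 3]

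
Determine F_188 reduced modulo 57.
21

Matrix identity: Q^n = [[F_(n+1), F_n], [F_n, F_(n-1)]] with Q = [[1,1],[1,0]].
n = 188 = 10111100₂. Square-and-multiply, entries mod 57:
Q^1 = [[1,1],[1,0]]
Q^2 = (Q^1)² = [[2,1],[1,1]]
Q^5 = (Q^2)²·Q = [[8,5],[5,3]]
Q^11 = (Q^5)²·Q = [[30,32],[32,55]]
Q^23 = (Q^11)²·Q = [[27,43],[43,41]]
Q^47 = (Q^23)²·Q = [[30,13],[13,17]]
Q^94 = (Q^47)² = [[43,41],[41,2]]
Q^188 = (Q^94)² = [[53,21],[21,32]]
F_188 mod 57 = Q^188[0][1] = 21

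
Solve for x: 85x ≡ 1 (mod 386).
109

gcd(85, 386) = 1, so the inverse exists.
Extended Euclidean algorithm on (386, 85):
386 = 4 × 85 + 46  ⟹  46 = (1)·386 + (-4)·85
85 = 1 × 46 + 39  ⟹  39 = (-1)·386 + (5)·85
46 = 1 × 39 + 7  ⟹  7 = (2)·386 + (-9)·85
39 = 5 × 7 + 4  ⟹  4 = (-11)·386 + (50)·85
7 = 1 × 4 + 3  ⟹  3 = (13)·386 + (-59)·85
4 = 1 × 3 + 1  ⟹  1 = (-24)·386 + (109)·85
So (109)·85 ≡ 1 (mod 386), i.e. 85^(-1) ≡ 109 (mod 386).
Check: 85 × 109 = 9265 ≡ 1 (mod 386)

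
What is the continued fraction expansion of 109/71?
[1; 1, 1, 6, 1, 1, 2]

Euclidean algorithm steps:
109 = 1 × 71 + 38
71 = 1 × 38 + 33
38 = 1 × 33 + 5
33 = 6 × 5 + 3
5 = 1 × 3 + 2
3 = 1 × 2 + 1
2 = 2 × 1 + 0
Continued fraction: [1; 1, 1, 6, 1, 1, 2]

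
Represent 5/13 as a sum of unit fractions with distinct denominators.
1/3 + 1/20 + 1/780

Greedy algorithm:
5/13: ceiling(13/5) = 3, use 1/3
2/39: ceiling(39/2) = 20, use 1/20
1/780: ceiling(780/1) = 780, use 1/780
Result: 5/13 = 1/3 + 1/20 + 1/780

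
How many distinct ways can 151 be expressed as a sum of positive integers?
45060624582

p(n) counts ways to write n as a sum of positive integers (order ignored).
Euler's pentagonal recurrence: p(k) = p(k-1) + p(k-2) - p(k-5) - p(k-7) + p(k-12) + p(k-15) - ... (offsets j(3j∓1)/2, signs ++--, p(0)=1, p(<0)=0).
DP table for k = 0..150: p(0)=1, p(1)=1, p(2)=2, p(3)=3, p(4)=5, p(5)=7, p(6)=11, p(7)=15, p(8)=22, p(9)=30, p(10)=42, p(11)=56, p(12)=77, p(13)=101, p(14)=135, p(15)=176, p(16)=231, p(17)=297, p(18)=385, p(19)=490, p(20)=627, p(21)=792, p(22)=1002, p(23)=1255, p(24)=1575, p(25)=1958, p(26)=2436, p(27)=3010, p(28)=3718, p(29)=4565, p(30)=5604, p(31)=6842, p(32)=8349, p(33)=10143, p(34)=12310, p(35)=14883, p(36)=17977, p(37)=21637, p(38)=26015, p(39)=31185, p(40)=37338, p(41)=44583, p(42)=53174, p(43)=63261, p(44)=75175, p(45)=89134, p(46)=105558, p(47)=124754, p(48)=147273, p(49)=173525, p(50)=204226, p(51)=239943, p(52)=281589, p(53)=329931, p(54)=386155, p(55)=451276, p(56)=526823, p(57)=614154, p(58)=715220, p(59)=831820, p(60)=966467, p(61)=1121505, p(62)=1300156, p(63)=1505499, p(64)=1741630, p(65)=2012558, p(66)=2323520, p(67)=2679689, p(68)=3087735, p(69)=3554345, p(70)=4087968, p(71)=4697205, p(72)=5392783, p(73)=6185689, p(74)=7089500, p(75)=8118264, p(76)=9289091, p(77)=10619863, p(78)=12132164, p(79)=13848650, p(80)=15796476, p(81)=18004327, p(82)=20506255, p(83)=23338469, p(84)=26543660, p(85)=30167357, p(86)=34262962, p(87)=38887673, p(88)=44108109, p(89)=49995925, p(90)=56634173, p(91)=64112359, p(92)=72533807, p(93)=82010177, p(94)=92669720, p(95)=104651419, p(96)=118114304, p(97)=133230930, p(98)=150198136, p(99)=169229875, p(100)=190569292, p(101)=214481126, p(102)=241265379, p(103)=271248950, p(104)=304801365, p(105)=342325709, p(106)=384276336, p(107)=431149389, p(108)=483502844, p(109)=541946240, p(110)=607163746, p(111)=679903203, p(112)=761002156, p(113)=851376628, p(114)=952050665, p(115)=1064144451, p(116)=1188908248, p(117)=1327710076, p(118)=1482074143, p(119)=1653668665, p(120)=1844349560, p(121)=2056148051, p(122)=2291320912, p(123)=2552338241, p(124)=2841940500, p(125)=3163127352, p(126)=3519222692, p(127)=3913864295, p(128)=4351078600, p(129)=4835271870, p(130)=5371315400, p(131)=5964539504, p(132)=6620830889, p(133)=7346629512, p(134)=8149040695, p(135)=9035836076, p(136)=10015581680, p(137)=11097645016, p(138)=12292341831, p(139)=13610949895, p(140)=15065878135, p(141)=16670689208, p(142)=18440293320, p(143)=20390982757, p(144)=22540654445, p(145)=24908858009, p(146)=27517052599, p(147)=30388671978, p(148)=33549419497, p(149)=37027355200, p(150)=40853235313.
Final step: p(151) = p(150) + p(149) - p(146) - p(144) + p(139) + p(136) - p(129) - p(125) + p(116) + p(111) - p(100) - p(94) + p(81) + p(74) - p(59) - p(51) + p(34) + p(25) - p(6)
= 40853235313 + 37027355200 - 27517052599 - 22540654445 + 13610949895 + 10015581680 - 4835271870 - 3163127352 + 1188908248 + 679903203 - 190569292 - 92669720 + 18004327 + 7089500 - 831820 - 239943 + 12310 + 1958 - 11
= 45060624582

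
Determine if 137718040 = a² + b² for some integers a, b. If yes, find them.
Not possible

Factorization: 137718040 = 2^3 × 5 × 151^3
By Fermat: n is sum of two squares iff every prime p ≡ 3 (mod 4) appears to even power.
Prime(s) ≡ 3 (mod 4) with odd exponent: [(151, 3)]
Therefore 137718040 cannot be expressed as a² + b².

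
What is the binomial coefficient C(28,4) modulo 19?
12

Using Lucas' theorem:
Write n=28 and k=4 in base 19:
n in base 19: [1, 9]
k in base 19: [0, 4]
C(28,4) mod 19 = ∏ C(n_i, k_i) mod 19
Digit binomials (mod 19): C(1,0) = 1; C(9,4) = 126 ≡ 12
Product: 1 × 12 = 12 ≡ 12 (mod 19)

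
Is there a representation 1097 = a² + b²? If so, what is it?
16² + 29² (a=16, b=29)

Factorization: 1097 = 1097
By Fermat: n is sum of two squares iff every prime p ≡ 3 (mod 4) appears to even power.
All primes ≡ 3 (mod 4) appear to even power.
Search a = 0, 1, 2, … for 1097 - a² a perfect square: first hit at a = 16: 1097 - 256 = 841 = 29².
1097 = 16² + 29² = 256 + 841 ✓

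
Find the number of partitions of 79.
13848650

p(n) counts ways to write n as a sum of positive integers (order ignored).
Euler's pentagonal recurrence: p(k) = p(k-1) + p(k-2) - p(k-5) - p(k-7) + p(k-12) + p(k-15) - ... (offsets j(3j∓1)/2, signs ++--, p(0)=1, p(<0)=0).
DP table for k = 0..78: p(0)=1, p(1)=1, p(2)=2, p(3)=3, p(4)=5, p(5)=7, p(6)=11, p(7)=15, p(8)=22, p(9)=30, p(10)=42, p(11)=56, p(12)=77, p(13)=101, p(14)=135, p(15)=176, p(16)=231, p(17)=297, p(18)=385, p(19)=490, p(20)=627, p(21)=792, p(22)=1002, p(23)=1255, p(24)=1575, p(25)=1958, p(26)=2436, p(27)=3010, p(28)=3718, p(29)=4565, p(30)=5604, p(31)=6842, p(32)=8349, p(33)=10143, p(34)=12310, p(35)=14883, p(36)=17977, p(37)=21637, p(38)=26015, p(39)=31185, p(40)=37338, p(41)=44583, p(42)=53174, p(43)=63261, p(44)=75175, p(45)=89134, p(46)=105558, p(47)=124754, p(48)=147273, p(49)=173525, p(50)=204226, p(51)=239943, p(52)=281589, p(53)=329931, p(54)=386155, p(55)=451276, p(56)=526823, p(57)=614154, p(58)=715220, p(59)=831820, p(60)=966467, p(61)=1121505, p(62)=1300156, p(63)=1505499, p(64)=1741630, p(65)=2012558, p(66)=2323520, p(67)=2679689, p(68)=3087735, p(69)=3554345, p(70)=4087968, p(71)=4697205, p(72)=5392783, p(73)=6185689, p(74)=7089500, p(75)=8118264, p(76)=9289091, p(77)=10619863, p(78)=12132164.
Final step: p(79) = p(78) + p(77) - p(74) - p(72) + p(67) + p(64) - p(57) - p(53) + p(44) + p(39) - p(28) - p(22) + p(9) + p(2)
= 12132164 + 10619863 - 7089500 - 5392783 + 2679689 + 1741630 - 614154 - 329931 + 75175 + 31185 - 3718 - 1002 + 30 + 2
= 13848650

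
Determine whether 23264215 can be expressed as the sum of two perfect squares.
Not possible

Factorization: 23264215 = 5 × 13 × 71^3
By Fermat: n is sum of two squares iff every prime p ≡ 3 (mod 4) appears to even power.
Prime(s) ≡ 3 (mod 4) with odd exponent: [(71, 3)]
Therefore 23264215 cannot be expressed as a² + b².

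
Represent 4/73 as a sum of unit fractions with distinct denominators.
1/19 + 1/463 + 1/321091 + 1/206198539471

Greedy algorithm:
4/73: ceiling(73/4) = 19, use 1/19
3/1387: ceiling(1387/3) = 463, use 1/463
2/642181: ceiling(642181/2) = 321091, use 1/321091
1/206198539471: ceiling(206198539471/1) = 206198539471, use 1/206198539471
Result: 4/73 = 1/19 + 1/463 + 1/321091 + 1/206198539471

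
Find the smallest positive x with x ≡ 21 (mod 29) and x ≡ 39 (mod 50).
1239

Using Chinese Remainder Theorem:
M = 29 × 50 = 1450
M1 = 50, M2 = 29
y1 = 50^(-1) mod 29 = 18
y2 = 29^(-1) mod 50 = 19
x = (21×50×18 + 39×29×19) mod 1450 = 1239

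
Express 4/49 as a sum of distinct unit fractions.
1/13 + 1/213 + 1/67841 + 1/9204734721

Greedy algorithm:
4/49: ceiling(49/4) = 13, use 1/13
3/637: ceiling(637/3) = 213, use 1/213
2/135681: ceiling(135681/2) = 67841, use 1/67841
1/9204734721: ceiling(9204734721/1) = 9204734721, use 1/9204734721
Result: 4/49 = 1/13 + 1/213 + 1/67841 + 1/9204734721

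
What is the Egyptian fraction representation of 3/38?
1/13 + 1/494

Greedy algorithm:
3/38: ceiling(38/3) = 13, use 1/13
1/494: ceiling(494/1) = 494, use 1/494
Result: 3/38 = 1/13 + 1/494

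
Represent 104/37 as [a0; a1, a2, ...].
[2; 1, 4, 3, 2]

Euclidean algorithm steps:
104 = 2 × 37 + 30
37 = 1 × 30 + 7
30 = 4 × 7 + 2
7 = 3 × 2 + 1
2 = 2 × 1 + 0
Continued fraction: [2; 1, 4, 3, 2]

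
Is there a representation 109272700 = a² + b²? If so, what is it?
Not possible

Factorization: 109272700 = 2^2 × 5^2 × 103^3
By Fermat: n is sum of two squares iff every prime p ≡ 3 (mod 4) appears to even power.
Prime(s) ≡ 3 (mod 4) with odd exponent: [(103, 3)]
Therefore 109272700 cannot be expressed as a² + b².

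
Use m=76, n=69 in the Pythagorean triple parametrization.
(1015, 10488, 10537)

Euclid's formula: a = m² - n², b = 2mn, c = m² + n²
m = 76, n = 69
a = 76² - 69² = 5776 - 4761 = 1015
b = 2 × 76 × 69 = 10488
c = 76² + 69² = 5776 + 4761 = 10537
Verification: 1015² + 10488² = 1030225 + 109998144 = 111028369 = 10537² ✓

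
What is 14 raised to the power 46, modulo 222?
64

Repeated squaring. Binary of 46 = 101110.
14^1 ≡ 14 (mod 222); 14^2 ≡ 196 (mod 222); 14^4 ≡ 10 (mod 222); 14^8 ≡ 100 (mod 222); 14^16 ≡ 10 (mod 222); 14^32 ≡ 100 (mod 222)
14^46 = 14^2 × 14^4 × 14^8 × 14^32 ≡ 64 (mod 222)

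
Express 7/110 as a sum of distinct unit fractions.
1/16 + 1/880

Greedy algorithm:
7/110: ceiling(110/7) = 16, use 1/16
1/880: ceiling(880/1) = 880, use 1/880
Result: 7/110 = 1/16 + 1/880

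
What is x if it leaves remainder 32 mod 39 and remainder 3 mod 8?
227

Using Chinese Remainder Theorem:
M = 39 × 8 = 312
M1 = 8, M2 = 39
y1 = 8^(-1) mod 39 = 5
y2 = 39^(-1) mod 8 = 7
x = (32×8×5 + 3×39×7) mod 312 = 227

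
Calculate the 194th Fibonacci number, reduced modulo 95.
92

Matrix identity: Q^n = [[F_(n+1), F_n], [F_n, F_(n-1)]] with Q = [[1,1],[1,0]].
n = 194 = 11000010₂. Square-and-multiply, entries mod 95:
Q^1 = [[1,1],[1,0]]
Q^3 = (Q^1)²·Q = [[3,2],[2,1]]
Q^6 = (Q^3)² = [[13,8],[8,5]]
Q^12 = (Q^6)² = [[43,49],[49,89]]
Q^24 = (Q^12)² = [[70,8],[8,62]]
Q^48 = (Q^24)² = [[24,11],[11,13]]
Q^97 = (Q^48)²·Q = [[59,32],[32,27]]
Q^194 = (Q^97)² = [[40,92],[92,43]]
F_194 mod 95 = Q^194[0][1] = 92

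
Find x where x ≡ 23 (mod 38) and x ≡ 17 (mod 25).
517

Using Chinese Remainder Theorem:
M = 38 × 25 = 950
M1 = 25, M2 = 38
y1 = 25^(-1) mod 38 = 35
y2 = 38^(-1) mod 25 = 2
x = (23×25×35 + 17×38×2) mod 950 = 517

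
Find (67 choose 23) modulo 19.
3

Using Lucas' theorem:
Write n=67 and k=23 in base 19:
n in base 19: [3, 10]
k in base 19: [1, 4]
C(67,23) mod 19 = ∏ C(n_i, k_i) mod 19
Digit binomials (mod 19): C(3,1) = 3; C(10,4) = 210 ≡ 1
Product: 3 × 1 = 3 ≡ 3 (mod 19)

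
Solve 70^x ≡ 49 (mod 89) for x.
70

Baby-step giant-step with step n = ⌈√89⌉ = 10.
Baby steps 70^j mod 89 (j:value) for j=0..9: 0:1, 1:70, 2:5, 3:83, 4:25, 5:59, 6:36, 7:28, 8:2, 9:51.
Giant-step multiplier: 70^(-10) ≡ 70^(88-10) = 70^78 ≡ 9 (mod 89).
Giant steps γ_i = 49·9^i mod 89: γ_0=49, γ_1=85, γ_2=53, γ_3=32, γ_4=21, γ_5=11, γ_6=10, γ_7=1 (in table at j=0).
x = i·n + j = 7·10 + 0 = 70.
Check: 70^70 ≡ 49 (mod 89).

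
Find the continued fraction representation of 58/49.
[1; 5, 2, 4]

Euclidean algorithm steps:
58 = 1 × 49 + 9
49 = 5 × 9 + 4
9 = 2 × 4 + 1
4 = 4 × 1 + 0
Continued fraction: [1; 5, 2, 4]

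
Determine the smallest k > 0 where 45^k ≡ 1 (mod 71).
7

71 is prime, so ord(45) divides φ(71) = 70.
Divisors of 70: 1, 2, 5, 7, 10, 14, 35, 70.
Repeated squaring: 45^1 ≡ 45, 45^2 ≡ 37, 45^4 ≡ 20, 45^8 ≡ 45, 45^16 ≡ 37, 45^32 ≡ 20, 45^64 ≡ 45 (mod 71).
Test 45^d mod 71 for each divisor d in increasing order:
45^1 ≡ 45
45^2 ≡ 37
45^5 = 45^4·45^1 ≡ 48
45^7 = 45^4·45^2·45^1 ≡ 1  ← first divisor giving 1
The order is 7.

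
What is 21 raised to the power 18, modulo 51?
33

Repeated squaring. Binary of 18 = 10010.
21^1 ≡ 21 (mod 51); 21^2 ≡ 33 (mod 51); 21^4 ≡ 18 (mod 51); 21^8 ≡ 18 (mod 51); 21^16 ≡ 18 (mod 51)
21^18 = 21^2 × 21^16 ≡ 33 (mod 51)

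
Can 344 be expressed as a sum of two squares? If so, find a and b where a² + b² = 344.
Not possible

Factorization: 344 = 2^3 × 43
By Fermat: n is sum of two squares iff every prime p ≡ 3 (mod 4) appears to even power.
Prime(s) ≡ 3 (mod 4) with odd exponent: [(43, 1)]
Therefore 344 cannot be expressed as a² + b².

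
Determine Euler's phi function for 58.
28

58 = 2 × 29
φ(n) = n × ∏(1 - 1/p) for each prime p dividing n
φ(58) = 58 × (1 - 1/2) × (1 - 1/29) = 28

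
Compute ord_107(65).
106

107 is prime, so ord(65) divides φ(107) = 106.
Divisors of 106: 1, 2, 53, 106.
Repeated squaring: 65^1 ≡ 65, 65^2 ≡ 52, 65^4 ≡ 29, 65^8 ≡ 92, 65^16 ≡ 11, 65^32 ≡ 14, 65^64 ≡ 89 (mod 107).
Test 65^d mod 107 for each divisor d in increasing order:
65^1 ≡ 65
65^2 ≡ 52
65^53 = 65^32·65^16·65^4·65^1 ≡ 106
65^106 = 65^64·65^32·65^8·65^2 ≡ 1  ← first divisor giving 1
The order is 106.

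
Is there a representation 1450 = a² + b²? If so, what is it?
9² + 37² (a=9, b=37)

Factorization: 1450 = 2 × 5^2 × 29
By Fermat: n is sum of two squares iff every prime p ≡ 3 (mod 4) appears to even power.
All primes ≡ 3 (mod 4) appear to even power.
Search a = 0, 1, 2, … for 1450 - a² a perfect square: first hit at a = 9: 1450 - 81 = 1369 = 37².
1450 = 9² + 37² = 81 + 1369 ✓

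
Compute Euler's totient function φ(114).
36

114 = 2 × 3 × 19
φ(n) = n × ∏(1 - 1/p) for each prime p dividing n
φ(114) = 114 × (1 - 1/2) × (1 - 1/3) × (1 - 1/19) = 36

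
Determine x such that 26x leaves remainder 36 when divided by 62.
x ≡ 30 (mod 31)

gcd(26, 62) = 2, which divides 36, so solutions exist.
Divide through by 2: 13x ≡ 18 (mod 31).
Find 13^(-1) mod 31 by the extended Euclidean algorithm:
31 = 2 × 13 + 5  ⟹  5 = (1)·31 + (-2)·13
13 = 2 × 5 + 3  ⟹  3 = (-2)·31 + (5)·13
5 = 1 × 3 + 2  ⟹  2 = (3)·31 + (-7)·13
3 = 1 × 2 + 1  ⟹  1 = (-5)·31 + (12)·13
So (12)·13 ≡ 1 (mod 31), i.e. 13^(-1) ≡ 12 (mod 31).
x ≡ 12 × 18 = 216 ≡ 30 (mod 31).
Check: 26 × 30 = 780 ≡ 36 (mod 62).
x ≡ 30 (mod 31), giving 2 solutions mod 62.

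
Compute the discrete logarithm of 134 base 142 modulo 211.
154

Baby-step giant-step with step n = ⌈√211⌉ = 15.
Baby steps 142^j mod 211 (j:value) for j=0..14: 0:1, 1:142, 2:119, 3:18, 4:24, 5:32, 6:113, 7:10, 8:154, 9:135, 10:180, 11:29, 12:109, 13:75, 14:100.
Giant-step multiplier: 142^(-15) ≡ 142^(210-15) = 142^195 ≡ 67 (mod 211).
Giant steps γ_i = 134·67^i mod 211: γ_0=134, γ_1=116, γ_2=176, γ_3=187, γ_4=80, γ_5=85, γ_6=209, γ_7=77, γ_8=95, γ_9=35, γ_10=24 (in table at j=4).
x = i·n + j = 10·15 + 4 = 154.
Check: 142^154 ≡ 134 (mod 211).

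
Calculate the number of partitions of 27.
3010

p(n) counts ways to write n as a sum of positive integers (order ignored).
Euler's pentagonal recurrence: p(k) = p(k-1) + p(k-2) - p(k-5) - p(k-7) + p(k-12) + p(k-15) - ... (offsets j(3j∓1)/2, signs ++--, p(0)=1, p(<0)=0).
DP table for k = 0..26: p(0)=1, p(1)=1, p(2)=2, p(3)=3, p(4)=5, p(5)=7, p(6)=11, p(7)=15, p(8)=22, p(9)=30, p(10)=42, p(11)=56, p(12)=77, p(13)=101, p(14)=135, p(15)=176, p(16)=231, p(17)=297, p(18)=385, p(19)=490, p(20)=627, p(21)=792, p(22)=1002, p(23)=1255, p(24)=1575, p(25)=1958, p(26)=2436.
Final step: p(27) = p(26) + p(25) - p(22) - p(20) + p(15) + p(12) - p(5) - p(1)
= 2436 + 1958 - 1002 - 627 + 176 + 77 - 7 - 1
= 3010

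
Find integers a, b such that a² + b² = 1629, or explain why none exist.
27² + 30² (a=27, b=30)

Factorization: 1629 = 3^2 × 181
By Fermat: n is sum of two squares iff every prime p ≡ 3 (mod 4) appears to even power.
All primes ≡ 3 (mod 4) appear to even power.
Search a = 0, 1, 2, … for 1629 - a² a perfect square: first hit at a = 27: 1629 - 729 = 900 = 30².
1629 = 27² + 30² = 729 + 900 ✓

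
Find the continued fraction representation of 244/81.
[3; 81]

Euclidean algorithm steps:
244 = 3 × 81 + 1
81 = 81 × 1 + 0
Continued fraction: [3; 81]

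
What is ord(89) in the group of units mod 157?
39

157 is prime, so ord(89) divides φ(157) = 156.
Divisors of 156: 1, 2, 3, 4, 6, 12, 13, 26, 39, 52, 78, 156.
Repeated squaring: 89^1 ≡ 89, 89^2 ≡ 71, 89^4 ≡ 17, 89^8 ≡ 132, 89^16 ≡ 154, 89^32 ≡ 9, 89^64 ≡ 81, 89^128 ≡ 124 (mod 157).
Test 89^d mod 157 for each divisor d in increasing order:
89^1 ≡ 89
89^2 ≡ 71
89^3 = 89^2·89^1 ≡ 39
89^4 ≡ 17
89^6 = 89^4·89^2 ≡ 108
89^12 = 89^8·89^4 ≡ 46
89^13 = 89^8·89^4·89^1 ≡ 12
89^26 = 89^16·89^8·89^2 ≡ 144
89^39 = 89^32·89^4·89^2·89^1 ≡ 1  ← first divisor giving 1
The order is 39.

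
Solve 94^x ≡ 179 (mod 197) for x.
159

Baby-step giant-step with step n = ⌈√197⌉ = 15.
Baby steps 94^j mod 197 (j:value) for j=0..14: 0:1, 1:94, 2:168, 3:32, 4:53, 5:57, 6:39, 7:120, 8:51, 9:66, 10:97, 11:56, 12:142, 13:149, 14:19.
Giant-step multiplier: 94^(-15) ≡ 94^(196-15) = 94^181 ≡ 91 (mod 197).
Giant steps γ_i = 179·91^i mod 197: γ_0=179, γ_1=135, γ_2=71, γ_3=157, γ_4=103, γ_5=114, γ_6=130, γ_7=10, γ_8=122, γ_9=70, γ_10=66 (in table at j=9).
x = i·n + j = 10·15 + 9 = 159.
Check: 94^159 ≡ 179 (mod 197).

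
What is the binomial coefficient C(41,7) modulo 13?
0

Using Lucas' theorem:
Write n=41 and k=7 in base 13:
n in base 13: [3, 2]
k in base 13: [0, 7]
C(41,7) mod 13 = ∏ C(n_i, k_i) mod 13
Digit binomials (mod 13): C(3,0) = 1; C(2,7) = 0 (k_i > n_i)
Product: 1 × 0 = 0 ≡ 0 (mod 13)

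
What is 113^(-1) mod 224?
113

gcd(113, 224) = 1, so the inverse exists.
Extended Euclidean algorithm on (224, 113):
224 = 1 × 113 + 111  ⟹  111 = (1)·224 + (-1)·113
113 = 1 × 111 + 2  ⟹  2 = (-1)·224 + (2)·113
111 = 55 × 2 + 1  ⟹  1 = (56)·224 + (-111)·113
So (-111)·113 ≡ 1 (mod 224), i.e. 113^(-1) ≡ -111 ≡ 113 (mod 224).
Check: 113 × 113 = 12769 ≡ 1 (mod 224)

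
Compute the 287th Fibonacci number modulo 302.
233

Matrix identity: Q^n = [[F_(n+1), F_n], [F_n, F_(n-1)]] with Q = [[1,1],[1,0]].
n = 287 = 100011111₂. Square-and-multiply, entries mod 302:
Q^1 = [[1,1],[1,0]]
Q^2 = (Q^1)² = [[2,1],[1,1]]
Q^4 = (Q^2)² = [[5,3],[3,2]]
Q^8 = (Q^4)² = [[34,21],[21,13]]
Q^17 = (Q^8)²·Q = [[168,87],[87,81]]
Q^35 = (Q^17)²·Q = [[76,157],[157,221]]
Q^71 = (Q^35)²·Q = [[44,225],[225,121]]
Q^143 = (Q^71)²·Q = [[294,13],[13,281]]
Q^287 = (Q^143)²·Q = [[158,233],[233,227]]
F_287 mod 302 = Q^287[0][1] = 233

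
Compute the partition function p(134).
8149040695

p(n) counts ways to write n as a sum of positive integers (order ignored).
Euler's pentagonal recurrence: p(k) = p(k-1) + p(k-2) - p(k-5) - p(k-7) + p(k-12) + p(k-15) - ... (offsets j(3j∓1)/2, signs ++--, p(0)=1, p(<0)=0).
DP table for k = 0..133: p(0)=1, p(1)=1, p(2)=2, p(3)=3, p(4)=5, p(5)=7, p(6)=11, p(7)=15, p(8)=22, p(9)=30, p(10)=42, p(11)=56, p(12)=77, p(13)=101, p(14)=135, p(15)=176, p(16)=231, p(17)=297, p(18)=385, p(19)=490, p(20)=627, p(21)=792, p(22)=1002, p(23)=1255, p(24)=1575, p(25)=1958, p(26)=2436, p(27)=3010, p(28)=3718, p(29)=4565, p(30)=5604, p(31)=6842, p(32)=8349, p(33)=10143, p(34)=12310, p(35)=14883, p(36)=17977, p(37)=21637, p(38)=26015, p(39)=31185, p(40)=37338, p(41)=44583, p(42)=53174, p(43)=63261, p(44)=75175, p(45)=89134, p(46)=105558, p(47)=124754, p(48)=147273, p(49)=173525, p(50)=204226, p(51)=239943, p(52)=281589, p(53)=329931, p(54)=386155, p(55)=451276, p(56)=526823, p(57)=614154, p(58)=715220, p(59)=831820, p(60)=966467, p(61)=1121505, p(62)=1300156, p(63)=1505499, p(64)=1741630, p(65)=2012558, p(66)=2323520, p(67)=2679689, p(68)=3087735, p(69)=3554345, p(70)=4087968, p(71)=4697205, p(72)=5392783, p(73)=6185689, p(74)=7089500, p(75)=8118264, p(76)=9289091, p(77)=10619863, p(78)=12132164, p(79)=13848650, p(80)=15796476, p(81)=18004327, p(82)=20506255, p(83)=23338469, p(84)=26543660, p(85)=30167357, p(86)=34262962, p(87)=38887673, p(88)=44108109, p(89)=49995925, p(90)=56634173, p(91)=64112359, p(92)=72533807, p(93)=82010177, p(94)=92669720, p(95)=104651419, p(96)=118114304, p(97)=133230930, p(98)=150198136, p(99)=169229875, p(100)=190569292, p(101)=214481126, p(102)=241265379, p(103)=271248950, p(104)=304801365, p(105)=342325709, p(106)=384276336, p(107)=431149389, p(108)=483502844, p(109)=541946240, p(110)=607163746, p(111)=679903203, p(112)=761002156, p(113)=851376628, p(114)=952050665, p(115)=1064144451, p(116)=1188908248, p(117)=1327710076, p(118)=1482074143, p(119)=1653668665, p(120)=1844349560, p(121)=2056148051, p(122)=2291320912, p(123)=2552338241, p(124)=2841940500, p(125)=3163127352, p(126)=3519222692, p(127)=3913864295, p(128)=4351078600, p(129)=4835271870, p(130)=5371315400, p(131)=5964539504, p(132)=6620830889, p(133)=7346629512.
Final step: p(134) = p(133) + p(132) - p(129) - p(127) + p(122) + p(119) - p(112) - p(108) + p(99) + p(94) - p(83) - p(77) + p(64) + p(57) - p(42) - p(34) + p(17) + p(8)
= 7346629512 + 6620830889 - 4835271870 - 3913864295 + 2291320912 + 1653668665 - 761002156 - 483502844 + 169229875 + 92669720 - 23338469 - 10619863 + 1741630 + 614154 - 53174 - 12310 + 297 + 22
= 8149040695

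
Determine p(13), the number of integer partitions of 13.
101

p(n) counts ways to write n as a sum of positive integers (order ignored).
Euler's pentagonal recurrence: p(k) = p(k-1) + p(k-2) - p(k-5) - p(k-7) + p(k-12) + p(k-15) - ... (offsets j(3j∓1)/2, signs ++--, p(0)=1, p(<0)=0).
DP table for k = 0..12: p(0)=1, p(1)=1, p(2)=2, p(3)=3, p(4)=5, p(5)=7, p(6)=11, p(7)=15, p(8)=22, p(9)=30, p(10)=42, p(11)=56, p(12)=77.
Final step: p(13) = p(12) + p(11) - p(8) - p(6) + p(1)
= 77 + 56 - 22 - 11 + 1
= 101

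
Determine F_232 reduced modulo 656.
635

Matrix identity: Q^n = [[F_(n+1), F_n], [F_n, F_(n-1)]] with Q = [[1,1],[1,0]].
n = 232 = 11101000₂. Square-and-multiply, entries mod 656:
Q^1 = [[1,1],[1,0]]
Q^3 = (Q^1)²·Q = [[3,2],[2,1]]
Q^7 = (Q^3)²·Q = [[21,13],[13,8]]
Q^14 = (Q^7)² = [[610,377],[377,233]]
Q^29 = (Q^14)²·Q = [[232,581],[581,307]]
Q^58 = (Q^29)² = [[409,247],[247,162]]
Q^116 = (Q^58)² = [[2,653],[653,5]]
Q^232 = (Q^116)² = [[13,635],[635,34]]
F_232 mod 656 = Q^232[0][1] = 635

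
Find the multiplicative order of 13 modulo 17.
4

17 is prime, so ord(13) divides φ(17) = 16.
Divisors of 16: 1, 2, 4, 8, 16.
Repeated squaring: 13^1 ≡ 13, 13^2 ≡ 16, 13^4 ≡ 1, 13^8 ≡ 1, 13^16 ≡ 1 (mod 17).
Test 13^d mod 17 for each divisor d in increasing order:
13^1 ≡ 13
13^2 ≡ 16
13^4 ≡ 1  ← first divisor giving 1
The order is 4.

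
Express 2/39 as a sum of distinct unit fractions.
1/20 + 1/780

Greedy algorithm:
2/39: ceiling(39/2) = 20, use 1/20
1/780: ceiling(780/1) = 780, use 1/780
Result: 2/39 = 1/20 + 1/780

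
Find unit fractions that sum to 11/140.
1/13 + 1/607 + 1/1104740

Greedy algorithm:
11/140: ceiling(140/11) = 13, use 1/13
3/1820: ceiling(1820/3) = 607, use 1/607
1/1104740: ceiling(1104740/1) = 1104740, use 1/1104740
Result: 11/140 = 1/13 + 1/607 + 1/1104740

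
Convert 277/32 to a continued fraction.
[8; 1, 1, 1, 10]

Euclidean algorithm steps:
277 = 8 × 32 + 21
32 = 1 × 21 + 11
21 = 1 × 11 + 10
11 = 1 × 10 + 1
10 = 10 × 1 + 0
Continued fraction: [8; 1, 1, 1, 10]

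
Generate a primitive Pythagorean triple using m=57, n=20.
(2849, 2280, 3649)

Euclid's formula: a = m² - n², b = 2mn, c = m² + n²
m = 57, n = 20
a = 57² - 20² = 3249 - 400 = 2849
b = 2 × 57 × 20 = 2280
c = 57² + 20² = 3249 + 400 = 3649
Verification: 2849² + 2280² = 8116801 + 5198400 = 13315201 = 3649² ✓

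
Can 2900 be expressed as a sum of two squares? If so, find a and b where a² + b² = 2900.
14² + 52² (a=14, b=52)

Factorization: 2900 = 2^2 × 5^2 × 29
By Fermat: n is sum of two squares iff every prime p ≡ 3 (mod 4) appears to even power.
All primes ≡ 3 (mod 4) appear to even power.
Search a = 0, 1, 2, … for 2900 - a² a perfect square: first hit at a = 14: 2900 - 196 = 2704 = 52².
2900 = 14² + 52² = 196 + 2704 ✓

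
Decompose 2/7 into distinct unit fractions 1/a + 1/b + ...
1/4 + 1/28

Greedy algorithm:
2/7: ceiling(7/2) = 4, use 1/4
1/28: ceiling(28/1) = 28, use 1/28
Result: 2/7 = 1/4 + 1/28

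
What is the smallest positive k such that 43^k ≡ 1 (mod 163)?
81

163 is prime, so ord(43) divides φ(163) = 162.
Divisors of 162: 1, 2, 3, 6, 9, 18, 27, 54, 81, 162.
Repeated squaring: 43^1 ≡ 43, 43^2 ≡ 56, 43^4 ≡ 39, 43^8 ≡ 54, 43^16 ≡ 145, 43^32 ≡ 161, 43^64 ≡ 4, 43^128 ≡ 16 (mod 163).
Test 43^d mod 163 for each divisor d in increasing order:
43^1 ≡ 43
43^2 ≡ 56
43^3 = 43^2·43^1 ≡ 126
43^6 = 43^4·43^2 ≡ 65
43^9 = 43^8·43^1 ≡ 40
43^18 = 43^16·43^2 ≡ 133
43^27 = 43^16·43^8·43^2·43^1 ≡ 104
43^54 = 43^32·43^16·43^4·43^2 ≡ 58
43^81 = 43^64·43^16·43^1 ≡ 1  ← first divisor giving 1
The order is 81.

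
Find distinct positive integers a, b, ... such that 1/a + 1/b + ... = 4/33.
1/9 + 1/99

Greedy algorithm:
4/33: ceiling(33/4) = 9, use 1/9
1/99: ceiling(99/1) = 99, use 1/99
Result: 4/33 = 1/9 + 1/99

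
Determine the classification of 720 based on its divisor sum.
abundant

Proper divisors of 720: sum = 1 + 2 + 3 + 4 + 5 + 6 + 8 + 9 + ... + 144 + 180 + 240 + 360 (29 divisors) = 1698
Since 1698 > 720, 720 is abundant.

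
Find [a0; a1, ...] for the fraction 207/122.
[1; 1, 2, 3, 2, 1, 3]

Euclidean algorithm steps:
207 = 1 × 122 + 85
122 = 1 × 85 + 37
85 = 2 × 37 + 11
37 = 3 × 11 + 4
11 = 2 × 4 + 3
4 = 1 × 3 + 1
3 = 3 × 1 + 0
Continued fraction: [1; 1, 2, 3, 2, 1, 3]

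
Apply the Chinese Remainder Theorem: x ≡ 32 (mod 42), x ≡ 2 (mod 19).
116

Using Chinese Remainder Theorem:
M = 42 × 19 = 798
M1 = 19, M2 = 42
y1 = 19^(-1) mod 42 = 31
y2 = 42^(-1) mod 19 = 5
x = (32×19×31 + 2×42×5) mod 798 = 116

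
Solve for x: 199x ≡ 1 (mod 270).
19

gcd(199, 270) = 1, so the inverse exists.
Extended Euclidean algorithm on (270, 199):
270 = 1 × 199 + 71  ⟹  71 = (1)·270 + (-1)·199
199 = 2 × 71 + 57  ⟹  57 = (-2)·270 + (3)·199
71 = 1 × 57 + 14  ⟹  14 = (3)·270 + (-4)·199
57 = 4 × 14 + 1  ⟹  1 = (-14)·270 + (19)·199
So (19)·199 ≡ 1 (mod 270), i.e. 199^(-1) ≡ 19 (mod 270).
Check: 199 × 19 = 3781 ≡ 1 (mod 270)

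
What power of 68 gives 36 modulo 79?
38

Baby-step giant-step with step n = ⌈√79⌉ = 9.
Baby steps 68^j mod 79 (j:value) for j=0..8: 0:1, 1:68, 2:42, 3:12, 4:26, 5:30, 6:65, 7:75, 8:44.
Giant-step multiplier: 68^(-9) ≡ 68^(78-9) = 68^69 ≡ 71 (mod 79).
Giant steps γ_i = 36·71^i mod 79: γ_0=36, γ_1=28, γ_2=13, γ_3=54, γ_4=42 (in table at j=2).
x = i·n + j = 4·9 + 2 = 38.
Check: 68^38 ≡ 36 (mod 79).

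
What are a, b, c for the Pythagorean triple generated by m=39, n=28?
(737, 2184, 2305)

Euclid's formula: a = m² - n², b = 2mn, c = m² + n²
m = 39, n = 28
a = 39² - 28² = 1521 - 784 = 737
b = 2 × 39 × 28 = 2184
c = 39² + 28² = 1521 + 784 = 2305
Verification: 737² + 2184² = 543169 + 4769856 = 5313025 = 2305² ✓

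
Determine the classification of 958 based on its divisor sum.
deficient

Proper divisors of 958: sum = 1 + 2 + 479 = 482
Since 482 < 958, 958 is deficient.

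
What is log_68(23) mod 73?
46

Baby-step giant-step with step n = ⌈√73⌉ = 9.
Baby steps 68^j mod 73 (j:value) for j=0..8: 0:1, 1:68, 2:25, 3:21, 4:41, 5:14, 6:3, 7:58, 8:2.
Giant-step multiplier: 68^(-9) ≡ 68^(72-9) = 68^63 ≡ 51 (mod 73).
Giant steps γ_i = 23·51^i mod 73: γ_0=23, γ_1=5, γ_2=36, γ_3=11, γ_4=50, γ_5=68 (in table at j=1).
x = i·n + j = 5·9 + 1 = 46.
Check: 68^46 ≡ 23 (mod 73).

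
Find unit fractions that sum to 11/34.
1/4 + 1/14 + 1/476

Greedy algorithm:
11/34: ceiling(34/11) = 4, use 1/4
5/68: ceiling(68/5) = 14, use 1/14
1/476: ceiling(476/1) = 476, use 1/476
Result: 11/34 = 1/4 + 1/14 + 1/476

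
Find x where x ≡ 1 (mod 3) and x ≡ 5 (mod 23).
28

Using Chinese Remainder Theorem:
M = 3 × 23 = 69
M1 = 23, M2 = 3
y1 = 23^(-1) mod 3 = 2
y2 = 3^(-1) mod 23 = 8
x = (1×23×2 + 5×3×8) mod 69 = 28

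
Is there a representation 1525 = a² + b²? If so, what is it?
2² + 39² (a=2, b=39)

Factorization: 1525 = 5^2 × 61
By Fermat: n is sum of two squares iff every prime p ≡ 3 (mod 4) appears to even power.
All primes ≡ 3 (mod 4) appear to even power.
Search a = 0, 1, 2, … for 1525 - a² a perfect square: first hit at a = 2: 1525 - 4 = 1521 = 39².
1525 = 2² + 39² = 4 + 1521 ✓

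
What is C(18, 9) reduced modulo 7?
5

Using Lucas' theorem:
Write n=18 and k=9 in base 7:
n in base 7: [2, 4]
k in base 7: [1, 2]
C(18,9) mod 7 = ∏ C(n_i, k_i) mod 7
Digit binomials (mod 7): C(2,1) = 2; C(4,2) = 6
Product: 2 × 6 = 12 ≡ 5 (mod 7)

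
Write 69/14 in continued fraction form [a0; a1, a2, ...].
[4; 1, 13]

Euclidean algorithm steps:
69 = 4 × 14 + 13
14 = 1 × 13 + 1
13 = 13 × 1 + 0
Continued fraction: [4; 1, 13]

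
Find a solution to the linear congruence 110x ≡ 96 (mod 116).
x ≡ 42 (mod 58)

gcd(110, 116) = 2, which divides 96, so solutions exist.
Divide through by 2: 55x ≡ 48 (mod 58).
Find 55^(-1) mod 58 by the extended Euclidean algorithm:
58 = 1 × 55 + 3  ⟹  3 = (1)·58 + (-1)·55
55 = 18 × 3 + 1  ⟹  1 = (-18)·58 + (19)·55
So (19)·55 ≡ 1 (mod 58), i.e. 55^(-1) ≡ 19 (mod 58).
x ≡ 19 × 48 = 912 ≡ 42 (mod 58).
Check: 110 × 42 = 4620 ≡ 96 (mod 116).
x ≡ 42 (mod 58), giving 2 solutions mod 116.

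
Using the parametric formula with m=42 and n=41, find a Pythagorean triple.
(83, 3444, 3445)

Euclid's formula: a = m² - n², b = 2mn, c = m² + n²
m = 42, n = 41
a = 42² - 41² = 1764 - 1681 = 83
b = 2 × 42 × 41 = 3444
c = 42² + 41² = 1764 + 1681 = 3445
Verification: 83² + 3444² = 6889 + 11861136 = 11868025 = 3445² ✓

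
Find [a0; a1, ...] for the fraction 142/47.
[3; 47]

Euclidean algorithm steps:
142 = 3 × 47 + 1
47 = 47 × 1 + 0
Continued fraction: [3; 47]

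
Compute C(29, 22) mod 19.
6

Using Lucas' theorem:
Write n=29 and k=22 in base 19:
n in base 19: [1, 10]
k in base 19: [1, 3]
C(29,22) mod 19 = ∏ C(n_i, k_i) mod 19
Digit binomials (mod 19): C(1,1) = 1; C(10,3) = 120 ≡ 6
Product: 1 × 6 = 6 ≡ 6 (mod 19)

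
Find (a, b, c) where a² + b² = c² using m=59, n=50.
(981, 5900, 5981)

Euclid's formula: a = m² - n², b = 2mn, c = m² + n²
m = 59, n = 50
a = 59² - 50² = 3481 - 2500 = 981
b = 2 × 59 × 50 = 5900
c = 59² + 50² = 3481 + 2500 = 5981
Verification: 981² + 5900² = 962361 + 34810000 = 35772361 = 5981² ✓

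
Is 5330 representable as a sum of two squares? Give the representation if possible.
1² + 73² (a=1, b=73)

Factorization: 5330 = 2 × 5 × 13 × 41
By Fermat: n is sum of two squares iff every prime p ≡ 3 (mod 4) appears to even power.
All primes ≡ 3 (mod 4) appear to even power.
Search a = 0, 1, 2, … for 5330 - a² a perfect square: first hit at a = 1: 5330 - 1 = 5329 = 73².
5330 = 1² + 73² = 1 + 5329 ✓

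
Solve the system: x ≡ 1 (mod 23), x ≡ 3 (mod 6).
93

Using Chinese Remainder Theorem:
M = 23 × 6 = 138
M1 = 6, M2 = 23
y1 = 6^(-1) mod 23 = 4
y2 = 23^(-1) mod 6 = 5
x = (1×6×4 + 3×23×5) mod 138 = 93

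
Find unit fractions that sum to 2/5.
1/3 + 1/15

Greedy algorithm:
2/5: ceiling(5/2) = 3, use 1/3
1/15: ceiling(15/1) = 15, use 1/15
Result: 2/5 = 1/3 + 1/15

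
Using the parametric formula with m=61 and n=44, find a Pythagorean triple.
(1785, 5368, 5657)

Euclid's formula: a = m² - n², b = 2mn, c = m² + n²
m = 61, n = 44
a = 61² - 44² = 3721 - 1936 = 1785
b = 2 × 61 × 44 = 5368
c = 61² + 44² = 3721 + 1936 = 5657
Verification: 1785² + 5368² = 3186225 + 28815424 = 32001649 = 5657² ✓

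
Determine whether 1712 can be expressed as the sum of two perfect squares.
Not possible

Factorization: 1712 = 2^4 × 107
By Fermat: n is sum of two squares iff every prime p ≡ 3 (mod 4) appears to even power.
Prime(s) ≡ 3 (mod 4) with odd exponent: [(107, 1)]
Therefore 1712 cannot be expressed as a² + b².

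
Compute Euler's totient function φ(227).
226

227 = 227
φ(n) = n × ∏(1 - 1/p) for each prime p dividing n
φ(227) = 227 × (1 - 1/227) = 226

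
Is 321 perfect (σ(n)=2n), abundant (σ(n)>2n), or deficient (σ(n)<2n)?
deficient

Proper divisors of 321: sum = 1 + 3 + 107 = 111
Since 111 < 321, 321 is deficient.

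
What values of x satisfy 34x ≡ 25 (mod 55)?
x ≡ 25 (mod 55)

gcd(34, 55) = 1, which divides 25, so solutions exist.
Find 34^(-1) mod 55 by the extended Euclidean algorithm:
55 = 1 × 34 + 21  ⟹  21 = (1)·55 + (-1)·34
34 = 1 × 21 + 13  ⟹  13 = (-1)·55 + (2)·34
21 = 1 × 13 + 8  ⟹  8 = (2)·55 + (-3)·34
13 = 1 × 8 + 5  ⟹  5 = (-3)·55 + (5)·34
8 = 1 × 5 + 3  ⟹  3 = (5)·55 + (-8)·34
5 = 1 × 3 + 2  ⟹  2 = (-8)·55 + (13)·34
3 = 1 × 2 + 1  ⟹  1 = (13)·55 + (-21)·34
So (-21)·34 ≡ 1 (mod 55), i.e. 34^(-1) ≡ -21 ≡ 34 (mod 55).
x ≡ 34 × 25 = 850 ≡ 25 (mod 55).
Check: 34 × 25 = 850 ≡ 25 (mod 55).
Unique solution: x ≡ 25 (mod 55)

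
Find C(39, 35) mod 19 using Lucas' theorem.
0

Using Lucas' theorem:
Write n=39 and k=35 in base 19:
n in base 19: [2, 1]
k in base 19: [1, 16]
C(39,35) mod 19 = ∏ C(n_i, k_i) mod 19
Digit binomials (mod 19): C(2,1) = 2; C(1,16) = 0 (k_i > n_i)
Product: 2 × 0 = 0 ≡ 0 (mod 19)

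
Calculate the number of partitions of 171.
301384802048

p(n) counts ways to write n as a sum of positive integers (order ignored).
Euler's pentagonal recurrence: p(k) = p(k-1) + p(k-2) - p(k-5) - p(k-7) + p(k-12) + p(k-15) - ... (offsets j(3j∓1)/2, signs ++--, p(0)=1, p(<0)=0).
DP table for k = 0..170: p(0)=1, p(1)=1, p(2)=2, p(3)=3, p(4)=5, p(5)=7, p(6)=11, p(7)=15, p(8)=22, p(9)=30, p(10)=42, p(11)=56, p(12)=77, p(13)=101, p(14)=135, p(15)=176, p(16)=231, p(17)=297, p(18)=385, p(19)=490, p(20)=627, p(21)=792, p(22)=1002, p(23)=1255, p(24)=1575, p(25)=1958, p(26)=2436, p(27)=3010, p(28)=3718, p(29)=4565, p(30)=5604, p(31)=6842, p(32)=8349, p(33)=10143, p(34)=12310, p(35)=14883, p(36)=17977, p(37)=21637, p(38)=26015, p(39)=31185, p(40)=37338, p(41)=44583, p(42)=53174, p(43)=63261, p(44)=75175, p(45)=89134, p(46)=105558, p(47)=124754, p(48)=147273, p(49)=173525, p(50)=204226, p(51)=239943, p(52)=281589, p(53)=329931, p(54)=386155, p(55)=451276, p(56)=526823, p(57)=614154, p(58)=715220, p(59)=831820, p(60)=966467, p(61)=1121505, p(62)=1300156, p(63)=1505499, p(64)=1741630, p(65)=2012558, p(66)=2323520, p(67)=2679689, p(68)=3087735, p(69)=3554345, p(70)=4087968, p(71)=4697205, p(72)=5392783, p(73)=6185689, p(74)=7089500, p(75)=8118264, p(76)=9289091, p(77)=10619863, p(78)=12132164, p(79)=13848650, p(80)=15796476, p(81)=18004327, p(82)=20506255, p(83)=23338469, p(84)=26543660, p(85)=30167357, p(86)=34262962, p(87)=38887673, p(88)=44108109, p(89)=49995925, p(90)=56634173, p(91)=64112359, p(92)=72533807, p(93)=82010177, p(94)=92669720, p(95)=104651419, p(96)=118114304, p(97)=133230930, p(98)=150198136, p(99)=169229875, p(100)=190569292, p(101)=214481126, p(102)=241265379, p(103)=271248950, p(104)=304801365, p(105)=342325709, p(106)=384276336, p(107)=431149389, p(108)=483502844, p(109)=541946240, p(110)=607163746, p(111)=679903203, p(112)=761002156, p(113)=851376628, p(114)=952050665, p(115)=1064144451, p(116)=1188908248, p(117)=1327710076, p(118)=1482074143, p(119)=1653668665, p(120)=1844349560, p(121)=2056148051, p(122)=2291320912, p(123)=2552338241, p(124)=2841940500, p(125)=3163127352, p(126)=3519222692, p(127)=3913864295, p(128)=4351078600, p(129)=4835271870, p(130)=5371315400, p(131)=5964539504, p(132)=6620830889, p(133)=7346629512, p(134)=8149040695, p(135)=9035836076, p(136)=10015581680, p(137)=11097645016, p(138)=12292341831, p(139)=13610949895, p(140)=15065878135, p(141)=16670689208, p(142)=18440293320, p(143)=20390982757, p(144)=22540654445, p(145)=24908858009, p(146)=27517052599, p(147)=30388671978, p(148)=33549419497, p(149)=37027355200, p(150)=40853235313, p(151)=45060624582, p(152)=49686288421, p(153)=54770336324, p(154)=60356673280, p(155)=66493182097, p(156)=73232243759, p(157)=80630964769, p(158)=88751778802, p(159)=97662728555, p(160)=107438159466, p(161)=118159068427, p(162)=129913904637, p(163)=142798995930, p(164)=156919475295, p(165)=172389800255, p(166)=189334822579, p(167)=207890420102, p(168)=228204732751, p(169)=250438925115, p(170)=274768617130.
Final step: p(171) = p(170) + p(169) - p(166) - p(164) + p(159) + p(156) - p(149) - p(145) + p(136) + p(131) - p(120) - p(114) + p(101) + p(94) - p(79) - p(71) + p(54) + p(45) - p(26) - p(16)
= 274768617130 + 250438925115 - 189334822579 - 156919475295 + 97662728555 + 73232243759 - 37027355200 - 24908858009 + 10015581680 + 5964539504 - 1844349560 - 952050665 + 214481126 + 92669720 - 13848650 - 4697205 + 386155 + 89134 - 2436 - 231
= 301384802048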